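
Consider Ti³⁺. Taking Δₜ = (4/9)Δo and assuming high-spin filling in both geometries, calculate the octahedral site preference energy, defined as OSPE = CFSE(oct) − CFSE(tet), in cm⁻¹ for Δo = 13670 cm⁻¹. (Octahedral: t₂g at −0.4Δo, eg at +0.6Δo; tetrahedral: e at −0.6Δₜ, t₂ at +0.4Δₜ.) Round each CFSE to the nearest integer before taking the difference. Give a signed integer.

Group 4 minus oxidation state +3 gives a d¹ configuration for Ti³⁺.
Octahedral high-spin t2g^1 e_g^0: CFSE = -0.4 × 13670 = -5468 cm⁻¹.
In a tetrahedral site the filling is e^1 t2^0: CFSE(tet) = -0.6Δₜ = -0.6 × (4/9)(13670) = -3645 cm⁻¹.
OSPE = -5468 − (-3645) = -1823 cm⁻¹.

-1823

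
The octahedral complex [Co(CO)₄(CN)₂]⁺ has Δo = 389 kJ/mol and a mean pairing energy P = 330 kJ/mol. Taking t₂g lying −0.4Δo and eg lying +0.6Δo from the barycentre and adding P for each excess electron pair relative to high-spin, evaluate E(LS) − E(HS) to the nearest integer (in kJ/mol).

-118

Ligand charges: 4×(+0) from CO and 2×(-1) from CN⁻ sum to -2; with overall charge +1, Co is +3.
Co is in group 9, so Co³⁺ is d⁶ (9 − 3 = 6).
In the high-spin limit (t₂g⁴ eg²) the orbital term is -0.4Δo = -156 kJ/mol, with no excess pairing.
Low-spin t₂g⁶ eg⁰ gives -2.4Δo = -934 kJ/mol, but forming 2 extra pairs costs 2P = 660 kJ/mol, so E(LS) = -934 + 660 = -274 kJ/mol.
Thus E(LS) − E(HS) = -118 kJ/mol.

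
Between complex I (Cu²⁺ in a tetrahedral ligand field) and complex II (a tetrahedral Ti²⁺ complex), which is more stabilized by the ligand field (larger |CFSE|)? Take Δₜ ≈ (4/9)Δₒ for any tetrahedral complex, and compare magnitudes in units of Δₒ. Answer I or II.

I: Group 11 minus oxidation state +2 gives a d⁹ configuration for Cu²⁺; With tetrahedral geometry the complex is necessarily high-spin; e⁴ t₂⁵, CFSE = -0.4Δₜ ≈ -0.18Δₒ.
II: Ti sits in group 4; removing 2 electrons leaves Ti²⁺ with 4 − 2 = 2 d electrons; Tetrahedral fields are weak (Δₜ ≈ 4/9 Δₒ), so electrons fill high-spin; e² t₂⁰, CFSE = -1.2Δₜ ≈ -0.53Δₒ.
So II has the larger |CFSE|.

II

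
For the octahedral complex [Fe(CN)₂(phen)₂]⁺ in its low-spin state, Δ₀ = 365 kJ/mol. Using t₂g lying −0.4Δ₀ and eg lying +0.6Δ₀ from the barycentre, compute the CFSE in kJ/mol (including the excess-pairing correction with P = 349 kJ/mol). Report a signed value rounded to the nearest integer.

Ligand charges: 2×(-1) from CN⁻ and 2×(+0) from phen sum to -2; with overall charge +1, Fe is +3.
Group 8 minus oxidation state +3 gives a d⁵ configuration for Fe³⁺.
Configuration: t₂g⁵ eg⁰.
Orbital CFSE = 5(-0.4) + 0(0.6) = -2.0Δ₀ = -2.0 × 365 = -730 kJ/mol.
Relative to high-spin t₂g³ eg² (0 paired), the low-spin configuration has 2 additional pairs, contributing +2 × 349 = +698 kJ/mol.
Combining: -730 + 698 = -32 kJ/mol.

-32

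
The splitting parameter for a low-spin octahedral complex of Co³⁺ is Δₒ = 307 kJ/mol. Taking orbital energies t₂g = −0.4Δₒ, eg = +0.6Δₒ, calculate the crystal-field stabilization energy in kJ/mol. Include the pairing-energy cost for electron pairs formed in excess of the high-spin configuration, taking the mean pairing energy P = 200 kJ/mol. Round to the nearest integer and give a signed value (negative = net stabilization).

Co³⁺: group 9, so d-count = 9 − 3 = 6.
Electron filling gives t₂g⁶ eg⁰.
The orbital stabilization is -2.4Δₒ = -2.4 × 307 = -737 kJ/mol.
Relative to high-spin t₂g⁴ eg² (1 paired), the low-spin configuration has 2 additional pairs, contributing +2 × 200 = +400 kJ/mol.
Net CFSE = -737 + 400 = -337 kJ/mol.

-337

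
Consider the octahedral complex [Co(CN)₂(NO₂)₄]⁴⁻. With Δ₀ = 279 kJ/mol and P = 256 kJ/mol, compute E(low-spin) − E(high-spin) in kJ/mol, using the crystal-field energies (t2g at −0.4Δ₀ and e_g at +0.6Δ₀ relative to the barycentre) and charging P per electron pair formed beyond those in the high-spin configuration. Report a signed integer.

Ligand charges: 2×(-1) from CN⁻ and 4×(-1) from NO₂⁻ sum to -6; with overall charge -4, Co is +2.
Co sits in group 9; removing 2 electrons leaves Co²⁺ with 9 − 2 = 7 d electrons.
High-spin: t2g^5 e_g^2, CFSE = -0.8Δ₀ = -223 kJ/mol.
For low-spin the configuration is t2g^6 e_g^1: orbital energy -1.8 × 279 = -502 kJ/mol, and 1 additional pair relative to high-spin adds 256 kJ/mol, giving -246 kJ/mol.
E(LS) − E(HS) = -246 − (-223) = -23 kJ/mol.

-23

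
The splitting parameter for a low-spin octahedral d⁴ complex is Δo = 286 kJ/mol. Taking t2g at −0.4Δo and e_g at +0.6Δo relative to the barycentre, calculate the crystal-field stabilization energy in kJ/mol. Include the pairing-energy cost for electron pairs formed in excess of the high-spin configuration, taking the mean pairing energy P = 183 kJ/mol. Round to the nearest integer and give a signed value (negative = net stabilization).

Configuration: t2g^4 e_g^0.
The orbital stabilization is -1.6Δo = -1.6 × 286 = -458 kJ/mol.
Pairing penalty: 1 pair vs 0 in the high-spin reference → 1 extra × P = 183 kJ/mol.
Combining: -458 + 183 = -275 kJ/mol.

-275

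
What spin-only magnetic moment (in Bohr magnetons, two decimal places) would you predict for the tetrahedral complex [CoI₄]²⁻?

3.87 Bohr magnetons

Each I⁻ contributes -1; 4 × (-1) = -4. With overall charge -2, Co is in the +2 oxidation state.
Group 9 minus oxidation state +2 gives a d⁷ configuration for Co²⁺.
With tetrahedral geometry the complex is necessarily high-spin.
Configuration: e⁴ t₂³ → 3 unpaired electrons.
μ(spin-only) = √[3(3+2)] = √15 ≈ 3.87 Bohr magnetons.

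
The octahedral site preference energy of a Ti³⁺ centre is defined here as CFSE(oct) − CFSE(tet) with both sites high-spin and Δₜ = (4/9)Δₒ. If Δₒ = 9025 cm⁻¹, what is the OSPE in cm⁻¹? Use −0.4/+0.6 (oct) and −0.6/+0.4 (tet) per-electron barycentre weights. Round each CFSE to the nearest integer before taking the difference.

Ti sits in group 4; removing 3 electrons leaves Ti³⁺ with 4 − 3 = 1 d electrons.
Octahedral (high-spin): t₂g¹ eg⁰, CFSE = 1(−0.4) + 0(+0.6) = -0.4Δₒ = -0.4 × 9025 = -3610 cm⁻¹.
Tetrahedral e¹ t₂⁰ gives -0.6Δₜ = -0.6 × (4/9) × 9025 = -2407 cm⁻¹.
Subtracting, OSPE = -3610 − (-2407) = -1203 cm⁻¹.

-1203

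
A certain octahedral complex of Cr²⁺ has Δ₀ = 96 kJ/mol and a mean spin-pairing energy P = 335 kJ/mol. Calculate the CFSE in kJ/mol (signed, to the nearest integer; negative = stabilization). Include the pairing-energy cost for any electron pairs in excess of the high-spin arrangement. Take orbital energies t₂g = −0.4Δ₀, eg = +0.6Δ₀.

Cr²⁺: group 6, so d-count = 6 − 2 = 4.
Δ₀ < P, so pairing is avoided: the ground state is high-spin.
Configuration: t₂g³ eg¹.
Orbital CFSE = -0.6Δ₀ = -0.6 × 96 = -58 kJ/mol.
High-spin has no excess pairs, so no pairing correction applies.

-58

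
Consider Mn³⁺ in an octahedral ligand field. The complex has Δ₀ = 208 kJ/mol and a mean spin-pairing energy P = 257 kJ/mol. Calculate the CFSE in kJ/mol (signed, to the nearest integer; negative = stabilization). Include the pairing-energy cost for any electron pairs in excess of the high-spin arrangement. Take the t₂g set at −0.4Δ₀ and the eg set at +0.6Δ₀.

-125

Mn³⁺: group 7, so d-count = 7 − 3 = 4.
Here Δ₀ < P (208 < 257), so the high-spin state is favoured.
Configuration: t₂g³ eg¹.
Orbital CFSE = -0.6Δ₀ = -0.6 × 208 = -125 kJ/mol.
High-spin has no excess pairs, so no pairing correction applies.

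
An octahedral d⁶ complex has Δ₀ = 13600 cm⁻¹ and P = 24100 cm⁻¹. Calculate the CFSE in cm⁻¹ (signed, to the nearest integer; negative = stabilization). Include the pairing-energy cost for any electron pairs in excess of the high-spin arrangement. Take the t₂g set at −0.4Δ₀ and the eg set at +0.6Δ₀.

-5440

Since Δ₀ = 13600 cm⁻¹ < P = 24100 cm⁻¹, the complex adopts the high-spin configuration.
Filling d⁶ accordingly: t₂g⁴ eg².
Orbital CFSE = -0.4Δ₀ = -0.4 × 13600 = -5440 cm⁻¹.
High-spin has no excess pairs, so no pairing correction applies.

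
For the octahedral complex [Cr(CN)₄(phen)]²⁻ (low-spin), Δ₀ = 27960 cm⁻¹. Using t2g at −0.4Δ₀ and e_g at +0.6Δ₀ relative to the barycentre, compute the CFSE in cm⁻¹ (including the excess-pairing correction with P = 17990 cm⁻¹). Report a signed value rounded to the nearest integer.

Ligand charges: 4×(-1) from CN⁻ and 1×(+0) from phen sum to -4; with overall charge -2, Cr is +2.
Cr²⁺: group 6, so d-count = 6 − 2 = 4.
Electron filling gives t2g^4 e_g^0.
The orbital stabilization is -1.6Δ₀ = -1.6 × 27960 = -44736 cm⁻¹.
Relative to high-spin t2g^3 e_g^1 (0 paired), the low-spin configuration has 1 additional pair, contributing +1 × 17990 = +17990 cm⁻¹.
Combining: -44736 + 17990 = -26746 cm⁻¹.

-26746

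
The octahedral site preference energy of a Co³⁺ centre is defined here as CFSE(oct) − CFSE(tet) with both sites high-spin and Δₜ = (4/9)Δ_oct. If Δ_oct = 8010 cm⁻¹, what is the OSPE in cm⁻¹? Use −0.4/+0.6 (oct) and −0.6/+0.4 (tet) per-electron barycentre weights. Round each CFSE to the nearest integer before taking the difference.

-1068

Co is in group 9, so Co³⁺ is d⁶ (9 − 3 = 6).
Octahedral (high-spin): t₂g⁴ eg², CFSE = 4(−0.4) + 2(+0.6) = -0.4Δ_oct = -0.4 × 8010 = -3204 cm⁻¹.
Tetrahedral: e³ t₂³, CFSE = 3(−0.6) + 3(+0.4) = -0.6Δₜ = -0.6 × (4/9) × 8010 = -2136 cm⁻¹.
OSPE = CFSE(oct) − CFSE(tet) = -3204 − (-2136) = -1068 cm⁻¹.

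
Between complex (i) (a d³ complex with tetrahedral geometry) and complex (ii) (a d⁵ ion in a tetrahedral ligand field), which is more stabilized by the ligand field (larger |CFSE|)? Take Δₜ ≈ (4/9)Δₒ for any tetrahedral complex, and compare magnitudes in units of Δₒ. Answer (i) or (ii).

(i)

(i): Tetrahedral fields are weak (Δₜ ≈ 4/9 Δₒ), so electrons fill high-spin; e² t₂¹, CFSE = -0.8Δₜ ≈ -0.36Δₒ.
(ii): Tetrahedral fields are weak (Δₜ ≈ 4/9 Δₒ), so electrons fill high-spin; e^2 t2^3, CFSE = 0.0Δₜ ≈ 0.00Δₒ.
So (i) has the larger |CFSE|.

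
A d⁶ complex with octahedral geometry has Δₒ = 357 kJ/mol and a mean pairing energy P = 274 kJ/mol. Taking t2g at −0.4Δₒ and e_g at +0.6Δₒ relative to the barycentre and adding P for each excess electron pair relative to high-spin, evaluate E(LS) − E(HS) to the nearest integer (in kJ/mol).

High-spin d⁶ fills as t2g^4 e_g^2 with CFSE 4(−0.4) + 2(+0.6) = -0.4Δₒ = -143 kJ/mol.
For low-spin the configuration is t2g^6 e_g^0: orbital energy -2.4 × 357 = -857 kJ/mol, and 2 additional pairs relative to high-spin add 548 kJ/mol, giving -309 kJ/mol.
Thus E(LS) − E(HS) = -166 kJ/mol.

-166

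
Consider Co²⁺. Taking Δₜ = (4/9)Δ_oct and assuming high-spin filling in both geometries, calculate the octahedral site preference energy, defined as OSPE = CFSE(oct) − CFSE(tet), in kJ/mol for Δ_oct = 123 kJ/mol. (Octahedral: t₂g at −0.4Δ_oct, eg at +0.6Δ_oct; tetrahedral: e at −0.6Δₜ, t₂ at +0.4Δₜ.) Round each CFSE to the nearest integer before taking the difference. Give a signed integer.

Co is in group 9, so Co²⁺ is d⁷ (9 − 2 = 7).
Octahedral high-spin t2g^5 e_g^2: CFSE = -0.8 × 123 = -98 kJ/mol.
Tetrahedral e^4 t2^3 gives -1.2Δₜ = -1.2 × (4/9) × 123 = -66 kJ/mol.
Subtracting, OSPE = -98 − (-66) = -32 kJ/mol.

-32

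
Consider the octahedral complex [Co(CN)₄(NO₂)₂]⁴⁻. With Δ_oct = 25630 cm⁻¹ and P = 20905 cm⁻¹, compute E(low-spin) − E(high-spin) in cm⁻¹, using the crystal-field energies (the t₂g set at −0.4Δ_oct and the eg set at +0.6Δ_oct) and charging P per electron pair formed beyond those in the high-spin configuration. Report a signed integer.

Ligand charges: 4×(-1) from CN⁻ and 2×(-1) from NO₂⁻ sum to -6; with overall charge -4, Co is +2.
Group 9 minus oxidation state +2 gives a d⁷ configuration for Co²⁺.
High-spin: t₂g⁵ eg², CFSE = -0.8Δ_oct = -20504 cm⁻¹.
Low-spin: t₂g⁶ eg¹, orbital CFSE = -1.8Δ_oct = -46134 cm⁻¹; plus 1 excess pair × P = +20905 cm⁻¹; total -25229 cm⁻¹.
E(LS) − E(HS) = -25229 − (-20504) = -4725 cm⁻¹.

-4725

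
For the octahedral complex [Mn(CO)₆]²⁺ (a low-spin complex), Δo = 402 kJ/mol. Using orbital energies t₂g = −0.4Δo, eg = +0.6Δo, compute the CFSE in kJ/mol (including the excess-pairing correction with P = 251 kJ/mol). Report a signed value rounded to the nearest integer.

CO is neutral, so the +2 overall charge sits on Mn: oxidation state +2.
Mn²⁺: group 7, so d-count = 7 − 2 = 5.
Electron filling gives t₂g⁵ eg⁰.
CFSE(orbital) = 5×(-0.4Δo) + 0×(0.6Δo) = -2.0Δo; with Δo = 402 kJ/mol that is -804 kJ/mol.
Pairing penalty: 2 pairs vs 0 in the high-spin reference → 2 extra × P = 502 kJ/mol.
Overall CFSE = -804 + 502 = -302 kJ/mol.

-302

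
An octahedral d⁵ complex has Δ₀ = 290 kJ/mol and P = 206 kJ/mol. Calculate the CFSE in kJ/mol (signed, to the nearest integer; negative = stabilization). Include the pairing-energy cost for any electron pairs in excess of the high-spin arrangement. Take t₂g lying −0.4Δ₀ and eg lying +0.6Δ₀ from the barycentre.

Since Δ₀ = 290 kJ/mol > P = 206 kJ/mol, the complex adopts the low-spin configuration.
Configuration: t₂g⁵ eg⁰.
Orbital CFSE = -2.0Δ₀ = -2.0 × 290 = -580 kJ/mol.
Excess pairs vs high-spin: 2 − 0 = 2; pairing cost = +412 kJ/mol.
Net CFSE = -580 + 412 = -168 kJ/mol.

-168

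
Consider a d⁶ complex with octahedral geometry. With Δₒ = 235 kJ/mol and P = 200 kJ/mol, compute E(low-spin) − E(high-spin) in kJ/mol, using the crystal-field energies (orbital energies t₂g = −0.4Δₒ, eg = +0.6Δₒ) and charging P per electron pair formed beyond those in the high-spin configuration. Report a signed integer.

High-spin d⁶ fills as t₂g⁴ eg² with CFSE 4(−0.4) + 2(+0.6) = -0.4Δₒ = -94 kJ/mol.
Low-spin: t₂g⁶ eg⁰, orbital CFSE = -2.4Δₒ = -564 kJ/mol; plus 2 excess pairs × P = +400 kJ/mol; total -164 kJ/mol.
The difference is -164 − (-94) = -70 kJ/mol, so low-spin lies lower.

-70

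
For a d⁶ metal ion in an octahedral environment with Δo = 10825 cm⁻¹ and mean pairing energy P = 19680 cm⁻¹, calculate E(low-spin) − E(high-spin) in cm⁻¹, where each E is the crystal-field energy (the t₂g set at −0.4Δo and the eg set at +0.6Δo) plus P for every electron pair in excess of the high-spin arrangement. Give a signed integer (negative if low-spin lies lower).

17710

In the high-spin limit (t₂g⁴ eg²) the orbital term is -0.4Δo = -4330 cm⁻¹, with no excess pairing.
For low-spin the configuration is t₂g⁶ eg⁰: orbital energy -2.4 × 10825 = -25980 cm⁻¹, and 2 additional pairs relative to high-spin add 39360 cm⁻¹, giving 13380 cm⁻¹.
E(LS) − E(HS) = 13380 − (-4330) = 17710 cm⁻¹.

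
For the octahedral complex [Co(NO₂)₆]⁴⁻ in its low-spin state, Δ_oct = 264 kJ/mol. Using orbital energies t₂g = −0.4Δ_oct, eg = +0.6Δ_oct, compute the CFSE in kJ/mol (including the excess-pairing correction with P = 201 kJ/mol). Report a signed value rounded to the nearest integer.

-274

Each NO₂⁻ contributes -1; 6 × (-1) = -6. With overall charge -4, Co is in the +2 oxidation state.
Co²⁺: group 9, so d-count = 9 − 2 = 7.
Configuration: t₂g⁶ eg¹.
Orbital CFSE = 6(-0.4) + 1(0.6) = -1.8Δ_oct = -1.8 × 264 = -475 kJ/mol.
Pairing penalty: 3 pairs vs 2 in the high-spin reference → 1 extra × P = 201 kJ/mol.
Combining: -475 + 201 = -274 kJ/mol.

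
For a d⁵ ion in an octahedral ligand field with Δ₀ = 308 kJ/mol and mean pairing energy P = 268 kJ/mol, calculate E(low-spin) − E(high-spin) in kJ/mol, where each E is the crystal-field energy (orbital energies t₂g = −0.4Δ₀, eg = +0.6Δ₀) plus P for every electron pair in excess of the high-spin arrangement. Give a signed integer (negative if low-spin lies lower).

High-spin d⁵ fills as t₂g³ eg² with CFSE 3(−0.4) + 2(+0.6) = 0.0Δ₀ = 0 kJ/mol.
Low-spin: t₂g⁵ eg⁰, orbital CFSE = -2.0Δ₀ = -616 kJ/mol; plus 2 excess pairs × P = +536 kJ/mol; total -80 kJ/mol.
The difference is -80 − (0) = -80 kJ/mol, so low-spin lies lower.

-80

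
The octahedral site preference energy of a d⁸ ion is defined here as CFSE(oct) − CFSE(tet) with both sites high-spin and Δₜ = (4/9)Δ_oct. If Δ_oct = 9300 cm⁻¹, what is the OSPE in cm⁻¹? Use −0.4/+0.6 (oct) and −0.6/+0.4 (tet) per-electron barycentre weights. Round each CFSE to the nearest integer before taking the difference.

-7853

Octahedral (high-spin): t₂g⁶ eg², CFSE = 6(−0.4) + 2(+0.6) = -1.2Δ_oct = -1.2 × 9300 = -11160 cm⁻¹.
Tetrahedral e⁴ t₂⁴ gives -0.8Δₜ = -0.8 × (4/9) × 9300 = -3307 cm⁻¹.
OSPE = CFSE(oct) − CFSE(tet) = -11160 − (-3307) = -7853 cm⁻¹.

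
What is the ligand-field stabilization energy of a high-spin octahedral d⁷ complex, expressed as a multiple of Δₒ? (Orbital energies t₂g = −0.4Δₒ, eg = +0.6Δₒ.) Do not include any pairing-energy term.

-0.8 Δₒ

Configuration: t₂g⁵ eg².
CFSE = 5(-0.4Δₒ) + 2(0.6Δₒ) = -2.0Δₒ + 1.2Δₒ = -0.8Δₒ.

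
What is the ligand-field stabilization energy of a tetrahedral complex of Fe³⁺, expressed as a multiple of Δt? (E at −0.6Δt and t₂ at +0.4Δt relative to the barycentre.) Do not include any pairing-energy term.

Fe is in group 8, so Fe³⁺ is d⁵ (8 − 3 = 5).
With tetrahedral geometry the complex is necessarily high-spin.
Configuration: e² t₂³.
CFSE = 2(-0.6Δt) + 3(0.4Δt) = -1.2Δt + 1.2Δt = 0.0Δt.

0.0 Δt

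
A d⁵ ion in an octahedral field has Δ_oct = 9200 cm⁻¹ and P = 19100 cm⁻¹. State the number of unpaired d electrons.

5

Since Δ_oct = 9200 cm⁻¹ < P = 19100 cm⁻¹, the complex adopts the high-spin configuration.
Filling d⁵ accordingly: t2g^3 e_g^2.
Unpaired electrons: 5.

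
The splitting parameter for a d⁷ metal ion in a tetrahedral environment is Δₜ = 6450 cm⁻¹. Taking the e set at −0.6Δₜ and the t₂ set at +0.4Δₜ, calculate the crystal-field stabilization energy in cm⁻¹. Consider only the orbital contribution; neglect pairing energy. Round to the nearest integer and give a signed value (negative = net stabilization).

Tetrahedral fields are weak (Δₜ ≈ 4/9 Δₒ), so electrons fill high-spin.
Electron filling gives e⁴ t₂³.
CFSE(orbital) = 4×(-0.6Δₜ) + 3×(0.4Δₜ) = -1.2Δₜ; with Δₜ = 6450 cm⁻¹ that is -7740 cm⁻¹.

-7740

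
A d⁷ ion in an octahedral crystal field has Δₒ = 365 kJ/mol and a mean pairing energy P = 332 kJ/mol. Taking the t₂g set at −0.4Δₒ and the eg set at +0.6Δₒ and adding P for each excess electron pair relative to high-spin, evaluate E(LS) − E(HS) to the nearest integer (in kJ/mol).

High-spin: t₂g⁵ eg², CFSE = -0.8Δₒ = -292 kJ/mol.
Low-spin t₂g⁶ eg¹ gives -1.8Δₒ = -657 kJ/mol, but forming 1 extra pair costs 1P = 332 kJ/mol, so E(LS) = -657 + 332 = -325 kJ/mol.
E(LS) − E(HS) = -325 − (-292) = -33 kJ/mol.

-33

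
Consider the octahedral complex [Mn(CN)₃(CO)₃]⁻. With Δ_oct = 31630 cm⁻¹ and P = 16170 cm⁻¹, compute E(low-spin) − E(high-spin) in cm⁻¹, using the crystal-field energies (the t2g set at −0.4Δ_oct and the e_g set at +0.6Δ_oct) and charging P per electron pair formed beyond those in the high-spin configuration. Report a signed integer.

Ligand charges: 3×(-1) from CN⁻ and 3×(+0) from CO sum to -3; with overall charge -1, Mn is +2.
Mn²⁺: group 7, so d-count = 7 − 2 = 5.
High-spin d⁵ fills as t2g^3 e_g^2 with CFSE 3(−0.4) + 2(+0.6) = 0.0Δ_oct = 0 cm⁻¹.
Low-spin t2g^5 e_g^0 gives -2.0Δ_oct = -63260 cm⁻¹, but forming 2 extra pairs costs 2P = 32340 cm⁻¹, so E(LS) = -63260 + 32340 = -30920 cm⁻¹.
E(LS) − E(HS) = -30920 − (0) = -30920 cm⁻¹.

-30920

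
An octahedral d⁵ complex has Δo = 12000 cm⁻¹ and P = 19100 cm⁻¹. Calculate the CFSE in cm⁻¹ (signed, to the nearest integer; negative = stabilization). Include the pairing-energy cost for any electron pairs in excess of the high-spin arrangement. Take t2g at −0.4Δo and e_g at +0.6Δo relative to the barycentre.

0

Δo < P, so pairing is avoided: the ground state is high-spin.
That gives t2g^3 e_g^2.
Orbital CFSE = 0.0Δo = 0.0 × 12000 = 0 cm⁻¹.
High-spin has no excess pairs, so no pairing correction applies.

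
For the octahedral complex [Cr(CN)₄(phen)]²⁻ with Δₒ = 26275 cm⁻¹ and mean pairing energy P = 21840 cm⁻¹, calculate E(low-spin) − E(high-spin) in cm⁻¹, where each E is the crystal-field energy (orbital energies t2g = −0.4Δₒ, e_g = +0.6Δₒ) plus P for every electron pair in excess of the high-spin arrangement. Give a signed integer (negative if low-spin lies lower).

Ligand charges: 4×(-1) from CN⁻ and 1×(+0) from phen sum to -4; with overall charge -2, Cr is +2.
Cr is in group 6, so Cr²⁺ is d⁴ (6 − 2 = 4).
High-spin d⁴ fills as t2g^3 e_g^1 with CFSE 3(−0.4) + 1(+0.6) = -0.6Δₒ = -15765 cm⁻¹.
For low-spin the configuration is t2g^4 e_g^0: orbital energy -1.6 × 26275 = -42040 cm⁻¹, and 1 additional pair relative to high-spin adds 21840 cm⁻¹, giving -20200 cm⁻¹.
The difference is -20200 − (-15765) = -4435 cm⁻¹, so low-spin lies lower.

-4435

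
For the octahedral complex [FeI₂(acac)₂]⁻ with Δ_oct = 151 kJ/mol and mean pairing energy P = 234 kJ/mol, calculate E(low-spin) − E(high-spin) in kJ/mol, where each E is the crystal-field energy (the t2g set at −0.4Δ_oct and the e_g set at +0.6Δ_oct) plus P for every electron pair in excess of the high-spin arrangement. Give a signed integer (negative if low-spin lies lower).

Ligand charges: 2×(-1) from I⁻ and 2×(-1) from acac⁻ sum to -4; with overall charge -1, Fe is +3.
Group 8 minus oxidation state +3 gives a d⁵ configuration for Fe³⁺.
In the high-spin limit (t2g^3 e_g^2) the orbital term is 0.0Δ_oct = 0 kJ/mol, with no excess pairing.
Low-spin t2g^5 e_g^0 gives -2.0Δ_oct = -302 kJ/mol, but forming 2 extra pairs costs 2P = 468 kJ/mol, so E(LS) = -302 + 468 = 166 kJ/mol.
E(LS) − E(HS) = 166 − (0) = 166 kJ/mol.

166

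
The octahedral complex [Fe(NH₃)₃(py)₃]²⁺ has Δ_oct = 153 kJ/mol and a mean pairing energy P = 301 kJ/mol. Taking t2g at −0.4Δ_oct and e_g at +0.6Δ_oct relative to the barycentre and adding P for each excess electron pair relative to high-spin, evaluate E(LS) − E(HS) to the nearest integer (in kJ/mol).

Ligand charges: 3×(+0) from NH₃ and 3×(+0) from py sum to +0; with overall charge +2, Fe is +2.
Group 8 minus oxidation state +2 gives a d⁶ configuration for Fe²⁺.
High-spin d⁶ fills as t2g^4 e_g^2 with CFSE 4(−0.4) + 2(+0.6) = -0.4Δ_oct = -61 kJ/mol.
Low-spin t2g^6 e_g^0 gives -2.4Δ_oct = -367 kJ/mol, but forming 2 extra pairs costs 2P = 602 kJ/mol, so E(LS) = -367 + 602 = 235 kJ/mol.
E(LS) − E(HS) = 235 − (-61) = 296 kJ/mol.

296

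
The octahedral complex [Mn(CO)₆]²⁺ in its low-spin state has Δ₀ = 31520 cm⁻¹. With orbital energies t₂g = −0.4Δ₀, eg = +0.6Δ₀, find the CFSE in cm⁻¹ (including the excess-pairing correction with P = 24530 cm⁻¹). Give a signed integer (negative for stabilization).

-13980

CO is neutral, so the +2 overall charge sits on Mn: oxidation state +2.
Group 7 minus oxidation state +2 gives a d⁵ configuration for Mn²⁺.
Configuration: t₂g⁵ eg⁰.
Orbital CFSE = 5(-0.4) + 0(0.6) = -2.0Δ₀ = -2.0 × 31520 = -63040 cm⁻¹.
High-spin d⁵ would be t₂g³ eg² with 0 pairs; low-spin has 2, so 2 excess pairs cost +2P = +49060 cm⁻¹.
Net CFSE = -63040 + 49060 = -13980 cm⁻¹.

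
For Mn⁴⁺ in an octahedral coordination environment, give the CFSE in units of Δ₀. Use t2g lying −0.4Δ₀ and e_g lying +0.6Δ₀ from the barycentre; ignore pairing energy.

Mn sits in group 7; removing 4 electrons leaves Mn⁴⁺ with 7 − 4 = 3 d electrons.
For octahedral d³ the high- and low-spin configurations coincide.
Configuration: t2g^3 e_g^0.
CFSE = 3(-0.4Δ₀) + 0(0.6Δ₀) = -1.2Δ₀ + 0.0Δ₀ = -1.2Δ₀.

-1.2 Δ₀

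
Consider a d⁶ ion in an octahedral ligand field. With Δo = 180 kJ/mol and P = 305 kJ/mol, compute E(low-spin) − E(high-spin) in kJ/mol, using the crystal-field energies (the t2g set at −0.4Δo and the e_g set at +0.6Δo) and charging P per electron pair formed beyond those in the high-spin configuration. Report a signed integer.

250

High-spin d⁶ fills as t2g^4 e_g^2 with CFSE 4(−0.4) + 2(+0.6) = -0.4Δo = -72 kJ/mol.
For low-spin the configuration is t2g^6 e_g^0: orbital energy -2.4 × 180 = -432 kJ/mol, and 2 additional pairs relative to high-spin add 610 kJ/mol, giving 178 kJ/mol.
E(LS) − E(HS) = 178 − (-72) = 250 kJ/mol.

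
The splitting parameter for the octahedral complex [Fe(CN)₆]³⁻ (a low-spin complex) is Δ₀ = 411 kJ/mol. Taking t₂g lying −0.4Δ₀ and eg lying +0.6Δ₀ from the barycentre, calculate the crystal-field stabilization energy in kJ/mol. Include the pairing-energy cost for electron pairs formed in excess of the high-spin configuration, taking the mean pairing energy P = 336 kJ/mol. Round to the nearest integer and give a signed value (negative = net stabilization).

Each CN⁻ contributes -1; 6 × (-1) = -6. With overall charge -3, Fe is in the +3 oxidation state.
Group 8 minus oxidation state +3 gives a d⁵ configuration for Fe³⁺.
Electron filling gives t₂g⁵ eg⁰.
The orbital stabilization is -2.0Δ₀ = -2.0 × 411 = -822 kJ/mol.
High-spin d⁵ would be t₂g³ eg² with 0 pairs; low-spin has 2, so 2 excess pairs cost +2P = +672 kJ/mol.
Combining: -822 + 672 = -150 kJ/mol.

-150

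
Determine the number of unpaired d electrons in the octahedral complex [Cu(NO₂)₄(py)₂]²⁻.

Ligand charges: 4×(-1) from NO₂⁻ and 2×(+0) from py sum to -4; with overall charge -2, Cu is +2.
Cu²⁺: group 11, so d-count = 11 − 2 = 9.
Configuration: t₂g⁶ eg³, giving 1 unpaired electron.

1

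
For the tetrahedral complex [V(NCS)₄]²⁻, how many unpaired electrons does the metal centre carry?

Each NCS⁻ contributes -1; 4 × (-1) = -4. With overall charge -2, V is in the +2 oxidation state.
V sits in group 5; removing 2 electrons leaves V²⁺ with 5 − 2 = 3 d electrons.
With tetrahedral geometry the complex is necessarily high-spin.
Configuration: e² t₂¹, giving 3 unpaired electrons.

3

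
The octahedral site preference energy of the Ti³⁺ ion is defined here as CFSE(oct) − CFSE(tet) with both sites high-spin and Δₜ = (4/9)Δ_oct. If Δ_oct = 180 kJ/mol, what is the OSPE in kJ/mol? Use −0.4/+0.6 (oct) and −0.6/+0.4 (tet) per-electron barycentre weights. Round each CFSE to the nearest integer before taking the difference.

Ti sits in group 4; removing 3 electrons leaves Ti³⁺ with 4 − 3 = 1 d electrons.
Octahedral (high-spin): t2g^1 e_g^0, CFSE = 1(−0.4) + 0(+0.6) = -0.4Δ_oct = -0.4 × 180 = -72 kJ/mol.
In a tetrahedral site the filling is e^1 t2^0: CFSE(tet) = -0.6Δₜ = -0.6 × (4/9)(180) = -48 kJ/mol.
OSPE = -72 − (-48) = -24 kJ/mol.

-24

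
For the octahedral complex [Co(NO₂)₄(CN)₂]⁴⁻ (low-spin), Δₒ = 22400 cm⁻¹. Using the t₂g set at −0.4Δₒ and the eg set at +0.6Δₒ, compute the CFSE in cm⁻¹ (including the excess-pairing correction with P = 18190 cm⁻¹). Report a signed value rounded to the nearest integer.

-22130

Ligand charges: 4×(-1) from NO₂⁻ and 2×(-1) from CN⁻ sum to -6; with overall charge -4, Co is +2.
Co is in group 9, so Co²⁺ is d⁷ (9 − 2 = 7).
Electron filling gives t₂g⁶ eg¹.
The orbital stabilization is -1.8Δₒ = -1.8 × 22400 = -40320 cm⁻¹.
Relative to high-spin t₂g⁵ eg² (2 paired), the low-spin configuration has 1 additional pair, contributing +1 × 18190 = +18190 cm⁻¹.
Net CFSE = -40320 + 18190 = -22130 cm⁻¹.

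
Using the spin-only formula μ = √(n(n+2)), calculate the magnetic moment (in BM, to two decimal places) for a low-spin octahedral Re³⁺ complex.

2.83 BM

Re sits in group 7; removing 3 electrons leaves Re³⁺ with 7 − 3 = 4 d electrons.
Configuration: t₂g⁴ eg⁰ → 2 unpaired electrons.
μ(spin-only) = √[2(2+2)] = √8 ≈ 2.83 BM.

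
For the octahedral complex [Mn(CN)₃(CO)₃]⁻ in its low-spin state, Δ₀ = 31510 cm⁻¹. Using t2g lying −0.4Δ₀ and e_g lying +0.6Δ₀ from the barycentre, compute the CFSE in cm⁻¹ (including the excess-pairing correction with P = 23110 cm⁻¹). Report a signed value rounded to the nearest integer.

Ligand charges: 3×(-1) from CN⁻ and 3×(+0) from CO sum to -3; with overall charge -1, Mn is +2.
Group 7 minus oxidation state +2 gives a d⁵ configuration for Mn²⁺.
Electron filling gives t2g^5 e_g^0.
The orbital stabilization is -2.0Δ₀ = -2.0 × 31510 = -63020 cm⁻¹.
Pairing penalty: 2 pairs vs 0 in the high-spin reference → 2 extra × P = 46220 cm⁻¹.
Combining: -63020 + 46220 = -16800 cm⁻¹.

-16800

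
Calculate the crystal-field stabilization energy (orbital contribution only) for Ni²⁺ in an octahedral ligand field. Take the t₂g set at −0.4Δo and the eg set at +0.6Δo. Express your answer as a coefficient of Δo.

Group 10 minus oxidation state +2 gives a d⁸ configuration for Ni²⁺.
Configuration: t₂g⁶ eg².
CFSE = 6(-0.4Δo) + 2(0.6Δo) = -2.4Δo + 1.2Δo = -1.2Δo.

-1.2 Δo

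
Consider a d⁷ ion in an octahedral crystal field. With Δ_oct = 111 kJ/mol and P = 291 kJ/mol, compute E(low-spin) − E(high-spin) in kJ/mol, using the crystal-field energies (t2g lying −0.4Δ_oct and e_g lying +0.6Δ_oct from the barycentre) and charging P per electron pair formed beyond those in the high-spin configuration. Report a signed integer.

180

High-spin: t2g^5 e_g^2, CFSE = -0.8Δ_oct = -89 kJ/mol.
Low-spin t2g^6 e_g^1 gives -1.8Δ_oct = -200 kJ/mol, but forming 1 extra pair costs 1P = 291 kJ/mol, so E(LS) = -200 + 291 = 91 kJ/mol.
The difference is 91 − (-89) = 180 kJ/mol, so high-spin lies lower.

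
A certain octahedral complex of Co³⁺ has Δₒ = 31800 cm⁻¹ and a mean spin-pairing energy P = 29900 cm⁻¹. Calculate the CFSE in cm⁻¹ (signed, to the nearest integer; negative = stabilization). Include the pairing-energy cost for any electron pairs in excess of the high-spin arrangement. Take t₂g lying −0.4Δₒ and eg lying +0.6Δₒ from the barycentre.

Group 9 minus oxidation state +3 gives a d⁶ configuration for Co³⁺.
With Δₒ > P the complex is low-spin.
That gives t₂g⁶ eg⁰.
Orbital CFSE = -2.4Δₒ = -2.4 × 31800 = -76320 cm⁻¹.
Excess pairs vs high-spin: 3 − 1 = 2; pairing cost = +59800 cm⁻¹.
Net CFSE = -76320 + 59800 = -16520 cm⁻¹.

-16520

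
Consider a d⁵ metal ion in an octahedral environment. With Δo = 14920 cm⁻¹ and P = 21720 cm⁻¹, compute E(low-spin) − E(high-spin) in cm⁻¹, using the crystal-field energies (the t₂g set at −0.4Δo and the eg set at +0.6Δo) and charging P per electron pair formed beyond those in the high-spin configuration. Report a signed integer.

13600

In the high-spin limit (t₂g³ eg²) the orbital term is 0.0Δo = 0 cm⁻¹, with no excess pairing.
For low-spin the configuration is t₂g⁵ eg⁰: orbital energy -2.0 × 14920 = -29840 cm⁻¹, and 2 additional pairs relative to high-spin add 43440 cm⁻¹, giving 13600 cm⁻¹.
The difference is 13600 − (0) = 13600 cm⁻¹, so high-spin lies lower.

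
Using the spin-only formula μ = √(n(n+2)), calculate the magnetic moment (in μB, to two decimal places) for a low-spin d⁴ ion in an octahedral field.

Configuration: t2g^4 e_g^0 → 2 unpaired electrons.
μ(spin-only) = √[2(2+2)] = √8 ≈ 2.83 μB.

2.83 μB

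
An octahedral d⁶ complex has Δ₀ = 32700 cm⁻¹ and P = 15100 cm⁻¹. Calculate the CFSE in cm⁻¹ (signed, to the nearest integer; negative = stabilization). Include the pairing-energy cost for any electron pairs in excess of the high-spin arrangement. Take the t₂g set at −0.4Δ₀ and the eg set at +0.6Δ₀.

-48280

Δ₀ > P, so pairing is preferred: the ground state is low-spin.
Filling d⁶ accordingly: t₂g⁶ eg⁰.
Orbital CFSE = -2.4Δ₀ = -2.4 × 32700 = -78480 cm⁻¹.
Excess pairs vs high-spin: 3 − 1 = 2; pairing cost = +30200 cm⁻¹.
Net CFSE = -78480 + 30200 = -48280 cm⁻¹.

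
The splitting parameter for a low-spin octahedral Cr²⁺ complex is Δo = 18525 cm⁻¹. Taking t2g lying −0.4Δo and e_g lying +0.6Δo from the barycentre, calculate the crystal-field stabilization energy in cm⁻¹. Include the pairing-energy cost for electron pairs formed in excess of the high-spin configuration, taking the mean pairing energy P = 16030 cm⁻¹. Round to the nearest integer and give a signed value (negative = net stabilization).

Cr²⁺: group 6, so d-count = 6 − 2 = 4.
Configuration: t2g^4 e_g^0.
The orbital stabilization is -1.6Δo = -1.6 × 18525 = -29640 cm⁻¹.
Relative to high-spin t2g^3 e_g^1 (0 paired), the low-spin configuration has 1 additional pair, contributing +1 × 16030 = +16030 cm⁻¹.
Overall CFSE = -29640 + 16030 = -13610 cm⁻¹.

-13610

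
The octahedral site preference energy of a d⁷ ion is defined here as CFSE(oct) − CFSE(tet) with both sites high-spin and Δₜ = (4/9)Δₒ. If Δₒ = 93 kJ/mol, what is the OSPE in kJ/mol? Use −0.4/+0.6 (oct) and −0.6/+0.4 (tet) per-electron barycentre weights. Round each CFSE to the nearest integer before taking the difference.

In an octahedral site d⁷ (HS) is t2g^5 e_g^2, giving CFSE(oct) = -0.8Δₒ = -74 kJ/mol.
Tetrahedral: e^4 t2^3, CFSE = 4(−0.6) + 3(+0.4) = -1.2Δₜ = -1.2 × (4/9) × 93 = -50 kJ/mol.
OSPE = -74 − (-50) = -24 kJ/mol.

-24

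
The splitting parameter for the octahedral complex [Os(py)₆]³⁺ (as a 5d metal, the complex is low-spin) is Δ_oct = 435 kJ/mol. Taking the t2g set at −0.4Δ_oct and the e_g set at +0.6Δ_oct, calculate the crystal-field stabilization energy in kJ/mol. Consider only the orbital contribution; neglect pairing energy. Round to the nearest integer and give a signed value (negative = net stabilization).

-870

py is neutral, so the +3 overall charge sits on Os: oxidation state +3.
Os is in group 8, so Os³⁺ is d⁵ (8 − 3 = 5).
The d⁵ electrons fill as t2g^5 e_g^0.
The orbital stabilization is -2.0Δ_oct = -2.0 × 435 = -870 kJ/mol.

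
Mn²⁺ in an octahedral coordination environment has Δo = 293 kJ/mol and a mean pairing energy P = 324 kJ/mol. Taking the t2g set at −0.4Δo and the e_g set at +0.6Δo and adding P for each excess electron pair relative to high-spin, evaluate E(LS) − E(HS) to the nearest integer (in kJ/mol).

62

Mn sits in group 7; removing 2 electrons leaves Mn²⁺ with 7 − 2 = 5 d electrons.
In the high-spin limit (t2g^3 e_g^2) the orbital term is 0.0Δo = 0 kJ/mol, with no excess pairing.
Low-spin t2g^5 e_g^0 gives -2.0Δo = -586 kJ/mol, but forming 2 extra pairs costs 2P = 648 kJ/mol, so E(LS) = -586 + 648 = 62 kJ/mol.
E(LS) − E(HS) = 62 − (0) = 62 kJ/mol.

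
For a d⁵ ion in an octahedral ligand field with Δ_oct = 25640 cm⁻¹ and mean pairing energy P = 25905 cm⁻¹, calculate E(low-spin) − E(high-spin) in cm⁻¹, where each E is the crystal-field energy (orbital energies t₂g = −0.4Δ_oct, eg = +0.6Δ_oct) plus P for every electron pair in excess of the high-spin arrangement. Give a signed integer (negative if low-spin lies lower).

530

High-spin d⁵ fills as t₂g³ eg² with CFSE 3(−0.4) + 2(+0.6) = 0.0Δ_oct = 0 cm⁻¹.
For low-spin the configuration is t₂g⁵ eg⁰: orbital energy -2.0 × 25640 = -51280 cm⁻¹, and 2 additional pairs relative to high-spin add 51810 cm⁻¹, giving 530 cm⁻¹.
E(LS) − E(HS) = 530 − (0) = 530 cm⁻¹.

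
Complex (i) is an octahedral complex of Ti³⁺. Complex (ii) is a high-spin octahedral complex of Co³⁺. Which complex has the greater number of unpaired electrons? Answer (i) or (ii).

(i): Ti is in group 4, so Ti³⁺ is d¹ (4 − 3 = 1); For octahedral d¹ the high- and low-spin configurations coincide; t2g^1 e_g^0 → 1 unpaired.
(ii): Co is in group 9, so Co³⁺ is d⁶ (9 − 3 = 6); t2g^4 e_g^2 → 4 unpaired.
So (ii) has more unpaired electrons.

(ii)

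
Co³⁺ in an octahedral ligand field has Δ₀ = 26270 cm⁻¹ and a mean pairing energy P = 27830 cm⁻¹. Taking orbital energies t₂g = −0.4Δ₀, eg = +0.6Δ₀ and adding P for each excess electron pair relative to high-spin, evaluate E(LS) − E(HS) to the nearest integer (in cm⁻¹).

Co is in group 9, so Co³⁺ is d⁶ (9 − 3 = 6).
High-spin: t₂g⁴ eg², CFSE = -0.4Δ₀ = -10508 cm⁻¹.
For low-spin the configuration is t₂g⁶ eg⁰: orbital energy -2.4 × 26270 = -63048 cm⁻¹, and 2 additional pairs relative to high-spin add 55660 cm⁻¹, giving -7388 cm⁻¹.
E(LS) − E(HS) = -7388 − (-10508) = 3120 cm⁻¹.

3120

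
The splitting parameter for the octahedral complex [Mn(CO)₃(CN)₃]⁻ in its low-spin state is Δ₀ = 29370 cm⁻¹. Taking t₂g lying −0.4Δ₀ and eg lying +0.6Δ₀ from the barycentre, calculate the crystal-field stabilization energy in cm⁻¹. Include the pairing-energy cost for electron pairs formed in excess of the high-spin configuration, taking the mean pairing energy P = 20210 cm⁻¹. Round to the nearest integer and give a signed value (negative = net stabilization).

-18320

Ligand charges: 3×(+0) from CO and 3×(-1) from CN⁻ sum to -3; with overall charge -1, Mn is +2.
Group 7 minus oxidation state +2 gives a d⁵ configuration for Mn²⁺.
Configuration: t₂g⁵ eg⁰.
The orbital stabilization is -2.0Δ₀ = -2.0 × 29370 = -58740 cm⁻¹.
Relative to high-spin t₂g³ eg² (0 paired), the low-spin configuration has 2 additional pairs, contributing +2 × 20210 = +40420 cm⁻¹.
Overall CFSE = -58740 + 40420 = -18320 cm⁻¹.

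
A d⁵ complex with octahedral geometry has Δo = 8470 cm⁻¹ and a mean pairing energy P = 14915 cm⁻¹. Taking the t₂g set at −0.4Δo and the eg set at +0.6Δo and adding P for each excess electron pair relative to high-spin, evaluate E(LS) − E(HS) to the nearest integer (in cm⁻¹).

High-spin: t₂g³ eg², CFSE = 0.0Δo = 0 cm⁻¹.
Low-spin: t₂g⁵ eg⁰, orbital CFSE = -2.0Δo = -16940 cm⁻¹; plus 2 excess pairs × P = +29830 cm⁻¹; total 12890 cm⁻¹.
The difference is 12890 − (0) = 12890 cm⁻¹, so high-spin lies lower.

12890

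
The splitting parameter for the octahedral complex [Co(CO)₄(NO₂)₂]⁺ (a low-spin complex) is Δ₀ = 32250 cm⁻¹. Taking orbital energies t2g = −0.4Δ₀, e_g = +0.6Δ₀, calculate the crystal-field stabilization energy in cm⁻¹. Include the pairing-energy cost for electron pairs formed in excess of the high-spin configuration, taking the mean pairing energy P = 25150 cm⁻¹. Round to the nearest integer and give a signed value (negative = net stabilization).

Ligand charges: 4×(+0) from CO and 2×(-1) from NO₂⁻ sum to -2; with overall charge +1, Co is +3.
Co sits in group 9; removing 3 electrons leaves Co³⁺ with 9 − 3 = 6 d electrons.
The d⁶ electrons fill as t2g^6 e_g^0.
Orbital CFSE = 6(-0.4) + 0(0.6) = -2.4Δ₀ = -2.4 × 32250 = -77400 cm⁻¹.
Pairing penalty: 3 pairs vs 1 in the high-spin reference → 2 extra × P = 50300 cm⁻¹.
Overall CFSE = -77400 + 50300 = -27100 cm⁻¹.

-27100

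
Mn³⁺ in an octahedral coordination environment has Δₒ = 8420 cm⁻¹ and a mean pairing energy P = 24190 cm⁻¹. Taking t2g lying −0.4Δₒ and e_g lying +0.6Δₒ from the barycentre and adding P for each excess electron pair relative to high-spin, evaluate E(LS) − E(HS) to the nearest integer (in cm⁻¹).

Group 7 minus oxidation state +3 gives a d⁴ configuration for Mn³⁺.
High-spin: t2g^3 e_g^1, CFSE = -0.6Δₒ = -5052 cm⁻¹.
For low-spin the configuration is t2g^4 e_g^0: orbital energy -1.6 × 8420 = -13472 cm⁻¹, and 1 additional pair relative to high-spin adds 24190 cm⁻¹, giving 10718 cm⁻¹.
E(LS) − E(HS) = 10718 − (-5052) = 15770 cm⁻¹.

15770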